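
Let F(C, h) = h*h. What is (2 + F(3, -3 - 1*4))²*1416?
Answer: 3683016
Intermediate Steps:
F(C, h) = h²
(2 + F(3, -3 - 1*4))²*1416 = (2 + (-3 - 1*4)²)²*1416 = (2 + (-3 - 4)²)²*1416 = (2 + (-7)²)²*1416 = (2 + 49)²*1416 = 51²*1416 = 2601*1416 = 3683016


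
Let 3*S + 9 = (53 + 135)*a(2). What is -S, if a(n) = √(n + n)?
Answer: -367/3 ≈ -122.33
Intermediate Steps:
a(n) = √2*√n (a(n) = √(2*n) = √2*√n)
S = 367/3 (S = -3 + ((53 + 135)*(√2*√2))/3 = -3 + (188*2)/3 = -3 + (⅓)*376 = -3 + 376/3 = 367/3 ≈ 122.33)
-S = -1*367/3 = -367/3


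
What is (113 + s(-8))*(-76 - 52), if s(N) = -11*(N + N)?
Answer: -36992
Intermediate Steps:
s(N) = -22*N
(113 + s(-8))*(-76 - 52) = (113 - 22*(-8))*(-76 - 52) = (113 + 176)*(-128) = 289*(-128) = -36992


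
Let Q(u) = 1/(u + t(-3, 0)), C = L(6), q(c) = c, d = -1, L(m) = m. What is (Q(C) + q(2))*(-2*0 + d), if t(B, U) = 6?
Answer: -25/12 ≈ -2.0833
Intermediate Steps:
C = 6
Q(u) = 1/(6 + u) (Q(u) = 1/(u + 6) = 1/(6 + u))
(Q(C) + q(2))*(-2*0 + d) = (1/(6 + 6) + 2)*(-2*0 - 1) = (1/12 + 2)*(0 - 1) = (1/12 + 2)*(-1) = (25/12)*(-1) = -25/12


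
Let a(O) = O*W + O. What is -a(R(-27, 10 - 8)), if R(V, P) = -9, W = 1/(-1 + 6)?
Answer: 54/5 ≈ 10.800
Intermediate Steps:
W = ⅕ (W = 1/5 = ⅕ ≈ 0.20000)
a(O) = 6*O/5 (a(O) = O*(⅕) + O = O/5 + O = 6*O/5)
-a(R(-27, 10 - 8)) = -6*(-9)/5 = -1*(-54/5) = 54/5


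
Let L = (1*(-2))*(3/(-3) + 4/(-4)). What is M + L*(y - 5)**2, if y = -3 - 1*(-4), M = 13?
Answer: 77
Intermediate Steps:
y = 1 (y = -3 + 4 = 1)
L = 4 (L = -2*(3*(-1/3) + 4*(-1/4)) = -2*(-1 - 1) = -2*(-2) = 4)
M + L*(y - 5)**2 = 13 + 4*(1 - 5)**2 = 13 + 4*(-4)**2 = 13 + 4*16 = 13 + 64 = 77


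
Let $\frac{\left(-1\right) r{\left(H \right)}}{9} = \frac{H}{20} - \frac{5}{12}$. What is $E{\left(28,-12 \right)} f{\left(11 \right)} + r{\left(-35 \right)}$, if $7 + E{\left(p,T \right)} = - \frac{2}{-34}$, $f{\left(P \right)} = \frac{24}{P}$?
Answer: $\frac{1629}{374} \approx 4.3556$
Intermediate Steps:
$E{\left(p,T \right)} = - \frac{118}{17}$ ($E{\left(p,T \right)} = -7 - \frac{2}{-34} = -7 - - \frac{1}{17} = -7 + \frac{1}{17} = - \frac{118}{17}$)
$r{\left(H \right)} = \frac{15}{4} - \frac{9 H}{20}$ ($r{\left(H \right)} = - 9 \left(\frac{H}{20} - \frac{5}{12}\right) = - 9 \left(- \frac{5}{12} + \frac{H}{20}\right) = \frac{15}{4} - \frac{9 H}{20}$)
$E{\left(28,-12 \right)} f{\left(11 \right)} + r{\left(-35 \right)} = - \frac{118 \cdot \frac{24}{11}}{17} + \left(\frac{15}{4} - - \frac{63}{4}\right) = - \frac{118 \cdot 24 \cdot \frac{1}{11}}{17} + \left(\frac{15}{4} + \frac{63}{4}\right) = \left(- \frac{118}{17}\right) \frac{24}{11} + \frac{39}{2} = - \frac{2832}{187} + \frac{39}{2} = \frac{1629}{374}$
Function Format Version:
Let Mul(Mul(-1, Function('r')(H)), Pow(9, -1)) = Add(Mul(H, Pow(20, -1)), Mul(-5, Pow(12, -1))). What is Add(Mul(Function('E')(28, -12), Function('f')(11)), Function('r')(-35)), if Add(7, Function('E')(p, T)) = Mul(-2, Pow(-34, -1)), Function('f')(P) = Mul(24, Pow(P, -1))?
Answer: Rational(1629, 374) ≈ 4.3556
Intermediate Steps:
Function('E')(p, T) = Rational(-118, 17) (Function('E')(p, T) = Add(-7, Mul(-2, Pow(-34, -1))) = Add(-7, Mul(-2, Rational(-1, 34))) = Add(-7, Rational(1, 17)) = Rational(-118, 17))
Function('r')(H) = Add(Rational(15, 4), Mul(Rational(-9, 20), H)) (Function('r')(H) = Mul(-9, Add(Mul(H, Pow(20, -1)), Mul(-5, Pow(12, -1)))) = Mul(-9, Add(Mul(H, Rational(1, 20)), Mul(-5, Rational(1, 12)))) = Mul(-9, Add(Mul(Rational(1, 20), H), Rational(-5, 12))) = Mul(-9, Add(Rational(-5, 12), Mul(Rational(1, 20), H))) = Add(Rational(15, 4), Mul(Rational(-9, 20), H)))
Add(Mul(Function('E')(28, -12), Function('f')(11)), Function('r')(-35)) = Add(Mul(Rational(-118, 17), Mul(24, Pow(11, -1))), Add(Rational(15, 4), Mul(Rational(-9, 20), -35))) = Add(Mul(Rational(-118, 17), Mul(24, Rational(1, 11))), Add(Rational(15, 4), Rational(63, 4))) = Add(Mul(Rational(-118, 17), Rational(24, 11)), Rational(39, 2)) = Add(Rational(-2832, 187), Rational(39, 2)) = Rational(1629, 374)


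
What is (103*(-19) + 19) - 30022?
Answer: -31960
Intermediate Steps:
(103*(-19) + 19) - 30022 = (-1957 + 19) - 30022 = -1938 - 30022 = -31960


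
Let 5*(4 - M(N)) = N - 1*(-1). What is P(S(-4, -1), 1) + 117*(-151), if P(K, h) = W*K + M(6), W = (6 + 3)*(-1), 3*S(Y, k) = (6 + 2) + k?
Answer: -88427/5 ≈ -17685.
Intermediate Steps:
S(Y, k) = 8/3 + k/3 (S(Y, k) = ((6 + 2) + k)/3 = (8 + k)/3 = 8/3 + k/3)
M(N) = 19/5 - N/5 (M(N) = 4 - (N - 1*(-1))/5 = 4 - (N + 1)/5 = 4 - (1 + N)/5 = 4 + (-1/5 - N/5) = 19/5 - N/5)
W = -9 (W = 9*(-1) = -9)
P(K, h) = 13/5 - 9*K (P(K, h) = -9*K + (19/5 - 1/5*6) = -9*K + (19/5 - 6/5) = -9*K + 13/5 = 13/5 - 9*K)
P(S(-4, -1), 1) + 117*(-151) = (13/5 - 9*(8/3 + (1/3)*(-1))) + 117*(-151) = (13/5 - 9*(8/3 - 1/3)) - 17667 = (13/5 - 9*7/3) - 17667 = (13/5 - 21) - 17667 = -92/5 - 17667 = -88427/5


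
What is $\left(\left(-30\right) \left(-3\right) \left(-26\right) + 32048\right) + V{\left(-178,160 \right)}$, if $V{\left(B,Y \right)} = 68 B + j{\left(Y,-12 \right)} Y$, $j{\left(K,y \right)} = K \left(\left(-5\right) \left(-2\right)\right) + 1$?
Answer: $273764$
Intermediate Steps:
$j{\left(K,y \right)} = 1 + 10 K$ ($j{\left(K,y \right)} = K 10 + 1 = 10 K + 1 = 1 + 10 K$)
$V{\left(B,Y \right)} = 68 B + Y \left(1 + 10 Y\right)$ ($V{\left(B,Y \right)} = 68 B + \left(1 + 10 Y\right) Y = 68 B + Y \left(1 + 10 Y\right)$)
$\left(\left(-30\right) \left(-3\right) \left(-26\right) + 32048\right) + V{\left(-178,160 \right)} = \left(\left(-30\right) \left(-3\right) \left(-26\right) + 32048\right) + \left(68 \left(-178\right) + 160 \left(1 + 10 \cdot 160\right)\right) = \left(90 \left(-26\right) + 32048\right) - \left(12104 - 160 \left(1 + 1600\right)\right) = \left(-2340 + 32048\right) + \left(-12104 + 160 \cdot 1601\right) = 29708 + \left(-12104 + 256160\right) = 29708 + 244056 = 273764$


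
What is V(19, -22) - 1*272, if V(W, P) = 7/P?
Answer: -5991/22 ≈ -272.32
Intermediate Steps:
V(19, -22) - 1*272 = 7/(-22) - 1*272 = 7*(-1/22) - 272 = -7/22 - 272 = -5991/22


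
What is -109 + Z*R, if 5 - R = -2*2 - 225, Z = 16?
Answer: 3635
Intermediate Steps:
R = 234 (R = 5 - (-2*2 - 225) = 5 - (-4 - 225) = 5 - 1*(-229) = 5 + 229 = 234)
-109 + Z*R = -109 + 16*234 = -109 + 3744 = 3635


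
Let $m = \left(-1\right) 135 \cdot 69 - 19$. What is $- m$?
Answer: $9334$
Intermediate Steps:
$m = -9334$ ($m = \left(-135\right) 69 - 19 = -9315 - 19 = -9334$)
$- m = \left(-1\right) \left(-9334\right) = 9334$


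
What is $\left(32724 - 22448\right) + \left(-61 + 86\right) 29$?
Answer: $11001$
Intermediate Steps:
$\left(32724 - 22448\right) + \left(-61 + 86\right) 29 = 10276 + 25 \cdot 29 = 10276 + 725 = 11001$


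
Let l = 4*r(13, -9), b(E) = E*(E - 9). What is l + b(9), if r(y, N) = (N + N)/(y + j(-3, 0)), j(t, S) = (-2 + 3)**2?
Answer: -36/7 ≈ -5.1429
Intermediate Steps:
b(E) = E*(-9 + E)
j(t, S) = 1 (j(t, S) = 1**2 = 1)
r(y, N) = 2*N/(1 + y) (r(y, N) = (N + N)/(y + 1) = (2*N)/(1 + y) = 2*N/(1 + y))
l = -36/7 (l = 4*(2*(-9)/(1 + 13)) = 4*(2*(-9)/14) = 4*(2*(-9)*(1/14)) = 4*(-9/7) = -36/7 ≈ -5.1429)
l + b(9) = -36/7 + 9*(-9 + 9) = -36/7 + 9*0 = -36/7 + 0 = -36/7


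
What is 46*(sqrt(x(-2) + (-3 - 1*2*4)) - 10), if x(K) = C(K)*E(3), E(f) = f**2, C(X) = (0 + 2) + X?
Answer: -460 + 46*I*sqrt(11) ≈ -460.0 + 152.56*I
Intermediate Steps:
C(X) = 2 + X
x(K) = 18 + 9*K (x(K) = (2 + K)*3**2 = (2 + K)*9 = 18 + 9*K)
46*(sqrt(x(-2) + (-3 - 1*2*4)) - 10) = 46*(sqrt((18 + 9*(-2)) + (-3 - 1*2*4)) - 10) = 46*(sqrt((18 - 18) + (-3 - 2*4)) - 10) = 46*(sqrt(0 + (-3 - 8)) - 10) = 46*(sqrt(0 - 11) - 10) = 46*(sqrt(-11) - 10) = 46*(I*sqrt(11) - 10) = 46*(-10 + I*sqrt(11)) = -460 + 46*I*sqrt(11)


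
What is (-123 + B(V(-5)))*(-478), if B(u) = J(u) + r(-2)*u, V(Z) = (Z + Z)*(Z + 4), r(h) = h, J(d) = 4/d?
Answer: 340814/5 ≈ 68163.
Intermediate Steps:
V(Z) = 2*Z*(4 + Z) (V(Z) = (2*Z)*(4 + Z) = 2*Z*(4 + Z))
B(u) = -2*u + 4/u (B(u) = 4/u - 2*u = -2*u + 4/u)
(-123 + B(V(-5)))*(-478) = (-123 + (-4*(-5)*(4 - 5) + 4/((2*(-5)*(4 - 5)))))*(-478) = (-123 + (-4*(-5)*(-1) + 4/((2*(-5)*(-1)))))*(-478) = (-123 + (-2*10 + 4/10))*(-478) = (-123 + (-20 + 4*(⅒)))*(-478) = (-123 + (-20 + ⅖))*(-478) = (-123 - 98/5)*(-478) = -713/5*(-478) = 340814/5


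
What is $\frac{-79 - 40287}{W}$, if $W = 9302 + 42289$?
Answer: $- \frac{40366}{51591} \approx -0.78242$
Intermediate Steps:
$W = 51591$
$\frac{-79 - 40287}{W} = \frac{-79 - 40287}{51591} = \left(-79 - 40287\right) \frac{1}{51591} = \left(-40366\right) \frac{1}{51591} = - \frac{40366}{51591}$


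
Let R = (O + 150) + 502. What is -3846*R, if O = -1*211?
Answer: -1696086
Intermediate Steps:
O = -211
R = 441 (R = (-211 + 150) + 502 = -61 + 502 = 441)
-3846*R = -3846*441 = -1696086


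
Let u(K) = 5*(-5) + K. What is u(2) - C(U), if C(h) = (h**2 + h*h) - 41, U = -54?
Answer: -5814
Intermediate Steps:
C(h) = -41 + 2*h**2 (C(h) = (h**2 + h**2) - 41 = 2*h**2 - 41 = -41 + 2*h**2)
u(K) = -25 + K
u(2) - C(U) = (-25 + 2) - (-41 + 2*(-54)**2) = -23 - (-41 + 2*2916) = -23 - (-41 + 5832) = -23 - 1*5791 = -23 - 5791 = -5814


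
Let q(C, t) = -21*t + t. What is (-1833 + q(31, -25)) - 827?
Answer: -2160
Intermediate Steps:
q(C, t) = -20*t
(-1833 + q(31, -25)) - 827 = (-1833 - 20*(-25)) - 827 = (-1833 + 500) - 827 = -1333 - 827 = -2160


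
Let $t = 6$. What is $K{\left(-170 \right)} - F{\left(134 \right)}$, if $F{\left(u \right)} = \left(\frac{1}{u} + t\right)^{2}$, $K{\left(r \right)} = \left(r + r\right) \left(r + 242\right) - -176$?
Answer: $- \frac{437050649}{17956} \approx -24340.0$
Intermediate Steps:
$K{\left(r \right)} = 176 + 2 r \left(242 + r\right)$ ($K{\left(r \right)} = 2 r \left(242 + r\right) + 176 = 176 + 2 r \left(242 + r\right)$)
$F{\left(u \right)} = \left(6 + \frac{1}{u}\right)^{2}$ ($F{\left(u \right)} = \left(\frac{1}{u} + 6\right)^{2} = \left(6 + \frac{1}{u}\right)^{2}$)
$K{\left(-170 \right)} - F{\left(134 \right)} = \left(176 + 2 \left(-170\right)^{2} + 484 \left(-170\right)\right) - \frac{\left(1 + 6 \cdot 134\right)^{2}}{17956} = \left(176 + 2 \cdot 28900 - 82280\right) - \frac{\left(1 + 804\right)^{2}}{17956} = \left(176 + 57800 - 82280\right) - \frac{805^{2}}{17956} = -24304 - \frac{1}{17956} \cdot 648025 = -24304 - \frac{648025}{17956} = - \frac{437050649}{17956}$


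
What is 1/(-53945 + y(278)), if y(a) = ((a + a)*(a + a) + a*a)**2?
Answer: 1/149320362455 ≈ 6.6970e-12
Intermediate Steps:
y(a) = 25*a**4 (y(a) = ((2*a)*(2*a) + a**2)**2 = (4*a**2 + a**2)**2 = (5*a**2)**2 = 25*a**4)
1/(-53945 + y(278)) = 1/(-53945 + 25*278**4) = 1/(-53945 + 25*5972816656) = 1/(-53945 + 149320416400) = 1/149320362455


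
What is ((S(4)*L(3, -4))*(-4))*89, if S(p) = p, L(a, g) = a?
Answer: -4272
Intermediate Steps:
((S(4)*L(3, -4))*(-4))*89 = ((4*3)*(-4))*89 = (12*(-4))*89 = -48*89 = -4272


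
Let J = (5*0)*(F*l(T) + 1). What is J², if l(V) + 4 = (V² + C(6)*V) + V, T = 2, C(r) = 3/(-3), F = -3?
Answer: 0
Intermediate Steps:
C(r) = -1 (C(r) = 3*(-⅓) = -1)
l(V) = -4 + V² (l(V) = -4 + ((V² - V) + V) = -4 + V²)
J = 0 (J = (5*0)*(-3*(-4 + 2²) + 1) = 0*(-3*(-4 + 4) + 1) = 0*(-3*0 + 1) = 0*(0 + 1) = 0*1 = 0)
J² = 0² = 0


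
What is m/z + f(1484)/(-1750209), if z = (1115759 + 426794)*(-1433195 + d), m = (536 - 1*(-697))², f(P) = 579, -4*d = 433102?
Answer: -11353143960283/34252237551561399 ≈ -0.00033146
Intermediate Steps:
d = -216551/2 (d = -¼*433102 = -216551/2 ≈ -1.0828e+5)
m = 1520289 (m = (536 + 697)² = 1233² = 1520289)
z = -4755599888373/2 (z = (1115759 + 426794)*(-1433195 - 216551/2) = 1542553*(-3082941/2) = -4755599888373/2 ≈ -2.3778e+12)
m/z + f(1484)/(-1750209) = 1520289/(-4755599888373/2) + 579/(-1750209) = 1520289*(-2/4755599888373) + 579*(-1/1750209) = -37538/58711109733 - 193/583403 = -11353143960283/34252237551561399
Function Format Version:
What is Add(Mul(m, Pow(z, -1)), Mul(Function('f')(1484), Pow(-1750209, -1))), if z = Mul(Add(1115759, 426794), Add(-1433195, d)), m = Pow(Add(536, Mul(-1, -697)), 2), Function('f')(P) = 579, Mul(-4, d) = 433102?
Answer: Rational(-11353143960283, 34252237551561399) ≈ -0.00033146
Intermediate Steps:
d = Rational(-216551, 2) (d = Mul(Rational(-1, 4), 433102) = Rational(-216551, 2) ≈ -1.0828e+5)
m = 1520289 (m = Pow(Add(536, 697), 2) = Pow(1233, 2) = 1520289)
z = Rational(-4755599888373, 2) (z = Mul(Add(1115759, 426794), Add(-1433195, Rational(-216551, 2))) = Mul(1542553, Rational(-3082941, 2)) = Rational(-4755599888373, 2) ≈ -2.3778e+12)
Add(Mul(m, Pow(z, -1)), Mul(Function('f')(1484), Pow(-1750209, -1))) = Add(Mul(1520289, Pow(Rational(-4755599888373, 2), -1)), Mul(579, Pow(-1750209, -1))) = Add(Mul(1520289, Rational(-2, 4755599888373)), Mul(579, Rational(-1, 1750209))) = Add(Rational(-37538, 58711109733), Rational(-193, 583403)) = Rational(-11353143960283, 34252237551561399)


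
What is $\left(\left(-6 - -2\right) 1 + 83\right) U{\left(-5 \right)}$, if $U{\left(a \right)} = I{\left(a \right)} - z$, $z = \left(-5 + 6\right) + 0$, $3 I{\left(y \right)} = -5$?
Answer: $- \frac{632}{3} \approx -210.67$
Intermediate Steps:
$I{\left(y \right)} = - \frac{5}{3}$ ($I{\left(y \right)} = \frac{1}{3} \left(-5\right) = - \frac{5}{3}$)
$z = 1$ ($z = 1 + 0 = 1$)
$U{\left(a \right)} = - \frac{8}{3}$ ($U{\left(a \right)} = - \frac{5}{3} - 1 = - \frac{8}{3}$)
$\left(\left(-6 - -2\right) 1 + 83\right) U{\left(-5 \right)} = \left(\left(-6 - -2\right) 1 + 83\right) \left(- \frac{8}{3}\right) = \left(\left(-6 + 2\right) 1 + 83\right) \left(- \frac{8}{3}\right) = \left(\left(-4\right) 1 + 83\right) \left(- \frac{8}{3}\right) = \left(-4 + 83\right) \left(- \frac{8}{3}\right) = 79 \left(- \frac{8}{3}\right) = - \frac{632}{3}$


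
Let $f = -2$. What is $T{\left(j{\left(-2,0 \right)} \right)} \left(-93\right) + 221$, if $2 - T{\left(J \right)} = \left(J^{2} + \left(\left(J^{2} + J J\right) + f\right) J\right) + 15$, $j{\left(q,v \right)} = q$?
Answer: $686$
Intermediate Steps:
$T{\left(J \right)} = -13 - J^{2} - J \left(-2 + 2 J^{2}\right)$ ($T{\left(J \right)} = 2 - \left(\left(J^{2} + \left(\left(J^{2} + J J\right) - 2\right) J\right) + 15\right) = 2 - \left(\left(J^{2} + \left(\left(J^{2} + J^{2}\right) - 2\right) J\right) + 15\right) = 2 - \left(\left(J^{2} + \left(2 J^{2} - 2\right) J\right) + 15\right) = 2 - \left(\left(J^{2} + \left(-2 + 2 J^{2}\right) J\right) + 15\right) = 2 - \left(\left(J^{2} + J \left(-2 + 2 J^{2}\right)\right) + 15\right) = 2 - \left(15 + J^{2} + J \left(-2 + 2 J^{2}\right)\right) = -13 - J^{2} - J \left(-2 + 2 J^{2}\right)$)
$T{\left(j{\left(-2,0 \right)} \right)} \left(-93\right) + 221 = \left(-13 - \left(-2\right)^{2} - 2 \left(-2\right)^{3} + 2 \left(-2\right)\right) \left(-93\right) + 221 = \left(-13 - 4 - -16 - 4\right) \left(-93\right) + 221 = \left(-13 - 4 + 16 - 4\right) \left(-93\right) + 221 = \left(-5\right) \left(-93\right) + 221 = 465 + 221 = 686$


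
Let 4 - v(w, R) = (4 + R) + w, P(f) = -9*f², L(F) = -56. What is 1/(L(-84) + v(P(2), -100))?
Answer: 1/80 ≈ 0.012500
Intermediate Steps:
v(w, R) = -R - w (v(w, R) = 4 - ((4 + R) + w) = 4 - (4 + R + w) = 4 + (-4 - R - w) = -R - w)
1/(L(-84) + v(P(2), -100)) = 1/(-56 + (-1*(-100) - (-9)*2²)) = 1/(-56 + (100 - (-9)*4)) = 1/(-56 + (100 - 1*(-36))) = 1/(-56 + (100 + 36)) = 1/(-56 + 136) = 1/80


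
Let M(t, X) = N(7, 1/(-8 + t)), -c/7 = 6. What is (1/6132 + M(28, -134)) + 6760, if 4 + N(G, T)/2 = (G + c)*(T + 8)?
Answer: 37947883/6132 ≈ 6188.5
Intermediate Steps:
c = -42 (c = -7*6 = -42)
N(G, T) = -8 + 2*(-42 + G)*(8 + T) (N(G, T) = -8 + 2*((G - 42)*(T + 8)) = -8 + 2*((-42 + G)*(8 + T)) = -8 + 2*(-42 + G)*(8 + T))
M(t, X) = -568 - 70/(-8 + t) (M(t, X) = -680 - 84/(-8 + t) + 16*7 + 2*7/(-8 + t) = -680 - 84/(-8 + t) + 112 + 14/(-8 + t) = -568 - 70/(-8 + t))
(1/6132 + M(28, -134)) + 6760 = (1/6132 + 2*(2237 - 284*28)/(-8 + 28)) + 6760 = (1/6132 + 2*(2237 - 7952)/20) + 6760 = (1/6132 + 2*(1/20)*(-5715)) + 6760 = (1/6132 - 1143/2) + 6760 = -3504437/6132 + 6760 = 37947883/6132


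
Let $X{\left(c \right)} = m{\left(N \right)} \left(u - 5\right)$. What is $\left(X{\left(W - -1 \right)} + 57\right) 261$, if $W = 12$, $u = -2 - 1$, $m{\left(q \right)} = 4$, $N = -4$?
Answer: $6525$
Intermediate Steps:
$u = -3$
$X{\left(c \right)} = -32$ ($X{\left(c \right)} = 4 \left(-3 - 5\right) = 4 \left(-8\right) = -32$)
$\left(X{\left(W - -1 \right)} + 57\right) 261 = \left(-32 + 57\right) 261 = 25 \cdot 261 = 6525$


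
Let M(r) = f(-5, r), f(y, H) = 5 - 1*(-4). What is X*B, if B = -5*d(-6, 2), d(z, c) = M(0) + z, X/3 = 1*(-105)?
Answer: 4725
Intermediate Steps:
f(y, H) = 9 (f(y, H) = 5 + 4 = 9)
M(r) = 9
X = -315 (X = 3*(1*(-105)) = 3*(-105) = -315)
d(z, c) = 9 + z
B = -15 (B = -5*(9 - 6) = -5*3 = -15)
X*B = -315*(-15) = 4725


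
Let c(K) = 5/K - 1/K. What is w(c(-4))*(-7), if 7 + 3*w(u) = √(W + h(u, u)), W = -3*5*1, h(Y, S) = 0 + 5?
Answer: 49/3 - 7*I*√10/3 ≈ 16.333 - 7.3786*I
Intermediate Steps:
c(K) = 4/K
h(Y, S) = 5
W = -15 (W = -15*1 = -15)
w(u) = -7/3 + I*√10/3 (w(u) = -7/3 + √(-15 + 5)/3 = -7/3 + √(-10)/3 = -7/3 + (I*√10)/3 = -7/3 + I*√10/3)
w(c(-4))*(-7) = (-7/3 + I*√10/3)*(-7) = 49/3 - 7*I*√10/3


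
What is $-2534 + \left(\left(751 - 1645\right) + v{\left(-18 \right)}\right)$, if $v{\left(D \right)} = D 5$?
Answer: $-3518$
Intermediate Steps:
$v{\left(D \right)} = 5 D$
$-2534 + \left(\left(751 - 1645\right) + v{\left(-18 \right)}\right) = -2534 + \left(\left(751 - 1645\right) + 5 \left(-18\right)\right) = -2534 - 984 = -3518$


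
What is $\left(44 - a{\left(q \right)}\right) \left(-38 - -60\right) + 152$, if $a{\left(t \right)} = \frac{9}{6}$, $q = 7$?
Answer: $1087$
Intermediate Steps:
$a{\left(t \right)} = \frac{3}{2}$ ($a{\left(t \right)} = 9 \cdot \frac{1}{6} = \frac{3}{2}$)
$\left(44 - a{\left(q \right)}\right) \left(-38 - -60\right) + 152 = \left(44 - \frac{3}{2}\right) \left(-38 - -60\right) + 152 = \left(44 - \frac{3}{2}\right) \left(-38 + 60\right) + 152 = \frac{85}{2} \cdot 22 + 152 = 935 + 152 = 1087$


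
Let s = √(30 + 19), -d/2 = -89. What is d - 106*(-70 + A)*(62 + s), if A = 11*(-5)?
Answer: 914428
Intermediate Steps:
d = 178 (d = -2*(-89) = 178)
A = -55
s = 7 (s = √49 = 7)
d - 106*(-70 + A)*(62 + s) = 178 - 106*(-70 - 55)*(62 + 7) = 178 - (-13250)*69 = 178 - 106*(-8625) = 178 + 914250 = 914428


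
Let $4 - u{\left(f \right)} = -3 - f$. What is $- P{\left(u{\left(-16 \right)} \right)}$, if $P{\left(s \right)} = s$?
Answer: $9$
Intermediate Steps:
$u{\left(f \right)} = 7 + f$ ($u{\left(f \right)} = 4 - \left(-3 - f\right) = 4 + \left(3 + f\right) = 7 + f$)
$- P{\left(u{\left(-16 \right)} \right)} = - (7 - 16) = \left(-1\right) \left(-9\right) = 9$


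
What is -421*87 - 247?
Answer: -36874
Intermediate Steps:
-421*87 - 247 = -36627 - 247 = -36874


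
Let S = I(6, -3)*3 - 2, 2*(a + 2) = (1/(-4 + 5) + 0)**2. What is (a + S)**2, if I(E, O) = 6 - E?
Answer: 49/4 ≈ 12.250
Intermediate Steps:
a = -3/2 (a = -2 + (1/(-4 + 5) + 0)**2/2 = -2 + (1/1 + 0)**2/2 = -2 + (1 + 0)**2/2 = -2 + (1/2)*1**2 = -2 + (1/2)*1 = -2 + 1/2 = -3/2 ≈ -1.5000)
S = -2 (S = (6 - 1*6)*3 - 2 = (6 - 6)*3 - 2 = 0*3 - 2 = 0 - 2 = -2)
(a + S)**2 = (-3/2 - 2)**2 = (-7/2)**2 = 49/4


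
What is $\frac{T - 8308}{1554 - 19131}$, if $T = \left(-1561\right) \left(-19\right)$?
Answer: $- \frac{7117}{5859} \approx -1.2147$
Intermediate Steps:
$T = 29659$
$\frac{T - 8308}{1554 - 19131} = \frac{29659 - 8308}{1554 - 19131} = \frac{21351}{-17577} = 21351 \left(- \frac{1}{17577}\right) = - \frac{7117}{5859}$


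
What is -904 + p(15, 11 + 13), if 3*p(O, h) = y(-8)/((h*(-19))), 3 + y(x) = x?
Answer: -1236661/1368 ≈ -903.99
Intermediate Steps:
y(x) = -3 + x
p(O, h) = 11/(57*h) (p(O, h) = ((-3 - 8)/((h*(-19))))/3 = (-11*(-1/(19*h)))/3 = (-(-11)/(19*h))/3 = (11/(19*h))/3 = 11/(57*h))
-904 + p(15, 11 + 13) = -904 + 11/(57*(11 + 13)) = -904 + (11/57)/24 = -904 + (11/57)*(1/24) = -904 + 11/1368 = -1236661/1368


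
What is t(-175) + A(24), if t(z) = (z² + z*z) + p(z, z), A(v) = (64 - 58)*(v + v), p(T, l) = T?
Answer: 61363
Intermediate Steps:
A(v) = 12*v (A(v) = 6*(2*v) = 12*v)
t(z) = z + 2*z² (t(z) = (z² + z*z) + z = (z² + z²) + z = 2*z² + z = z + 2*z²)
t(-175) + A(24) = -175*(1 + 2*(-175)) + 12*24 = -175*(1 - 350) + 288 = -175*(-349) + 288 = 61075 + 288 = 61363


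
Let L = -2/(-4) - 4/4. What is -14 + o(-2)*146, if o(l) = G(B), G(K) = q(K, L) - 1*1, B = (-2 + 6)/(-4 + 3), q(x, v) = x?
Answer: -744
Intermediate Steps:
L = -½ (L = -2*(-¼) - 4*¼ = ½ - 1 = -½ ≈ -0.50000)
B = -4 (B = 4/(-1) = 4*(-1) = -4)
G(K) = -1 + K (G(K) = K - 1*1 = K - 1 = -1 + K)
o(l) = -5 (o(l) = -1 - 4 = -5)
-14 + o(-2)*146 = -14 - 5*146 = -14 - 730 = -744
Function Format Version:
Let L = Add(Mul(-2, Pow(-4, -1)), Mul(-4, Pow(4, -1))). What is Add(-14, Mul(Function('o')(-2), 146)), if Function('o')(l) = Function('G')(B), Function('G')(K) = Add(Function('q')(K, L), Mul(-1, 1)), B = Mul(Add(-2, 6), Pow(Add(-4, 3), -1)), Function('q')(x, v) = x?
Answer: -744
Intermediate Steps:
L = Rational(-1, 2) (L = Add(Mul(-2, Rational(-1, 4)), Mul(-4, Rational(1, 4))) = Add(Rational(1, 2), -1) = Rational(-1, 2) ≈ -0.50000)
B = -4 (B = Mul(4, Pow(-1, -1)) = Mul(4, -1) = -4)
Function('G')(K) = Add(-1, K) (Function('G')(K) = Add(K, Mul(-1, 1)) = Add(K, -1) = Add(-1, K))
Function('o')(l) = -5 (Function('o')(l) = Add(-1, -4) = -5)
Add(-14, Mul(Function('o')(-2), 146)) = Add(-14, Mul(-5, 146)) = Add(-14, -730) = -744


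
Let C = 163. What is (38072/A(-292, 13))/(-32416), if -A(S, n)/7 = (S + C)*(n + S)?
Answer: 4759/1020848724 ≈ 4.6618e-6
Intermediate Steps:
A(S, n) = -7*(163 + S)*(S + n) (A(S, n) = -7*(S + 163)*(n + S) = -7*(163 + S)*(S + n))
(38072/A(-292, 13))/(-32416) = (38072/(-1141*(-292) - 1141*13 - 7*(-292)**2 - 7*(-292)*13))/(-32416) = (38072/(333172 - 14833 - 7*85264 + 26572))*(-1/32416) = (38072/(333172 - 14833 - 596848 + 26572))*(-1/32416) = (38072/(-251937))*(-1/32416) = (38072*(-1/251937))*(-1/32416) = -38072/251937*(-1/32416) = 4759/1020848724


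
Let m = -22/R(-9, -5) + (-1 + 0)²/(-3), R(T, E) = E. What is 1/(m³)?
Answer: 3375/226981 ≈ 0.014869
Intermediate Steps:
m = 61/15 (m = -22/(-5) + (-1 + 0)²/(-3) = -22*(-⅕) + (-1)²*(-⅓) = 22/5 + 1*(-⅓) = 22/5 - ⅓ = 61/15 ≈ 4.0667)
1/(m³) = 1/((61/15)³) = 1/(226981/3375) = 3375/226981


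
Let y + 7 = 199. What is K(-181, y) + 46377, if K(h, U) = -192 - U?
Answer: 45993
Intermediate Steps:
y = 192 (y = -7 + 199 = 192)
K(-181, y) + 46377 = (-192 - 1*192) + 46377 = (-192 - 192) + 46377 = -384 + 46377 = 45993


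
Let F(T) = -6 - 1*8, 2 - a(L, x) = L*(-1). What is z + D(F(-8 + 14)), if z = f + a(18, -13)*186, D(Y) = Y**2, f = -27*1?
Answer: 3889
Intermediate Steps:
a(L, x) = 2 + L (a(L, x) = 2 - L*(-1) = 2 - (-1)*L = 2 + L)
F(T) = -14 (F(T) = -6 - 8 = -14)
f = -27
z = 3693 (z = -27 + (2 + 18)*186 = -27 + 20*186 = -27 + 3720 = 3693)
z + D(F(-8 + 14)) = 3693 + (-14)**2 = 3693 + 196 = 3889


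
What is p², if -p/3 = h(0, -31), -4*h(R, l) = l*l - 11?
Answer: 2030625/4 ≈ 5.0766e+5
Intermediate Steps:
h(R, l) = 11/4 - l²/4 (h(R, l) = -(l*l - 11)/4 = -(l² - 11)/4 = -(-11 + l²)/4 = 11/4 - l²/4)
p = 1425/2 (p = -3*(11/4 - ¼*(-31)²) = -3*(11/4 - ¼*961) = -3*(11/4 - 961/4) = -3*(-475/2) = 1425/2 ≈ 712.50)
p² = (1425/2)² = 2030625/4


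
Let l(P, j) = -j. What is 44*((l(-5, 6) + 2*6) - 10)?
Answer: -176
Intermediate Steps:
44*((l(-5, 6) + 2*6) - 10) = 44*((-1*6 + 2*6) - 10) = 44*((-6 + 12) - 10) = 44*(6 - 10) = 44*(-4) = -176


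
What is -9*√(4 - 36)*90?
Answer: -3240*I*√2 ≈ -4582.1*I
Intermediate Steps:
-9*√(4 - 36)*90 = -36*I*√2*90 = -3240*I*√2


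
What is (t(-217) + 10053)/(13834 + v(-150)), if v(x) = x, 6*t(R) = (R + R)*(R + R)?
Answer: 124337/41052 ≈ 3.0288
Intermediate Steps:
t(R) = 2*R²/3 (t(R) = ((R + R)*(R + R))/6 = ((2*R)*(2*R))/6 = (4*R²)/6 = 2*R²/3)
(t(-217) + 10053)/(13834 + v(-150)) = ((⅔)*(-217)² + 10053)/(13834 - 150) = ((⅔)*47089 + 10053)/13684 = (94178/3 + 10053)*(1/13684) = (124337/3)*(1/13684) = 124337/41052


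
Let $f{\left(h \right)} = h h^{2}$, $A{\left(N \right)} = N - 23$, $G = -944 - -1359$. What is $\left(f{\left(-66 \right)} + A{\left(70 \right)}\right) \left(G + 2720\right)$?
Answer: $-901152615$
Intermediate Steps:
$G = 415$ ($G = -944 + 1359 = 415$)
$A{\left(N \right)} = -23 + N$
$f{\left(h \right)} = h^{3}$
$\left(f{\left(-66 \right)} + A{\left(70 \right)}\right) \left(G + 2720\right) = \left(\left(-66\right)^{3} + \left(-23 + 70\right)\right) \left(415 + 2720\right) = \left(-287496 + 47\right) 3135 = \left(-287449\right) 3135 = -901152615$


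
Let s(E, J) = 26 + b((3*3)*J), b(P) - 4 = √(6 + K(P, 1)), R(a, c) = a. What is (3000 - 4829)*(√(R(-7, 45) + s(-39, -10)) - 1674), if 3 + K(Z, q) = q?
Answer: 3052601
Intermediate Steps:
K(Z, q) = -3 + q
b(P) = 6 (b(P) = 4 + √(6 + (-3 + 1)) = 4 + √(6 - 2) = 4 + √4 = 4 + 2 = 6)
s(E, J) = 32 (s(E, J) = 26 + 6 = 32)
(3000 - 4829)*(√(R(-7, 45) + s(-39, -10)) - 1674) = (3000 - 4829)*(√(-7 + 32) - 1674) = -1829*(√25 - 1674) = -1829*(5 - 1674) = -1829*(-1669) = 3052601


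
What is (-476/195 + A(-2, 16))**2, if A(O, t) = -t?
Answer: 12931216/38025 ≈ 340.07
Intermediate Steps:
(-476/195 + A(-2, 16))**2 = (-476/195 - 1*16)**2 = (-476*1/195 - 16)**2 = (-476/195 - 16)**2 = (-3596/195)**2 = 12931216/38025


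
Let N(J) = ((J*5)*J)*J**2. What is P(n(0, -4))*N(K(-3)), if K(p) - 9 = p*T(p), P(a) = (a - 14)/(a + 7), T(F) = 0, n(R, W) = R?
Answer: -65610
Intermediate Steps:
P(a) = (-14 + a)/(7 + a)
K(p) = 9 (K(p) = 9 + p*0 = 9 + 0 = 9)
N(J) = 5*J**4 (N(J) = ((5*J)*J)*J**2 = (5*J**2)*J**2 = 5*J**4)
P(n(0, -4))*N(K(-3)) = ((-14 + 0)/(7 + 0))*(5*9**4) = (-14/7)*(5*6561) = ((1/7)*(-14))*32805 = -2*32805 = -65610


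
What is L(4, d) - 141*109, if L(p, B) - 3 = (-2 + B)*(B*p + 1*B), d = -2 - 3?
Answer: -15191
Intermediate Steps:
d = -5
L(p, B) = 3 + (-2 + B)*(B + B*p) (L(p, B) = 3 + (-2 + B)*(B*p + 1*B) = 3 + (-2 + B)*(B*p + B) = 3 + (-2 + B)*(B + B*p))
L(4, d) - 141*109 = (3 + (-5)² - 2*(-5) + 4*(-5)² - 2*(-5)*4) - 141*109 = (3 + 25 + 10 + 4*25 + 40) - 15369 = (3 + 25 + 10 + 100 + 40) - 15369 = 178 - 15369 = -15191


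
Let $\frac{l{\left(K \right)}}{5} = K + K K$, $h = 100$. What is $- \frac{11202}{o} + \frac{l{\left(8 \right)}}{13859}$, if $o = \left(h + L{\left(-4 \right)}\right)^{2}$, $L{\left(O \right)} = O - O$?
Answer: $- \frac{75824259}{69295000} \approx -1.0942$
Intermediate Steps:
$L{\left(O \right)} = 0$
$o = 10000$ ($o = \left(100 + 0\right)^{2} = 100^{2} = 10000$)
$l{\left(K \right)} = 5 K + 5 K^{2}$ ($l{\left(K \right)} = 5 \left(K + K K\right) = 5 \left(K + K^{2}\right) = 5 K + 5 K^{2}$)
$- \frac{11202}{o} + \frac{l{\left(8 \right)}}{13859} = - \frac{11202}{10000} + \frac{5 \cdot 8 \left(1 + 8\right)}{13859} = \left(-11202\right) \frac{1}{10000} + 5 \cdot 8 \cdot 9 \cdot \frac{1}{13859} = - \frac{5601}{5000} + 360 \cdot \frac{1}{13859} = - \frac{5601}{5000} + \frac{360}{13859} = - \frac{75824259}{69295000}$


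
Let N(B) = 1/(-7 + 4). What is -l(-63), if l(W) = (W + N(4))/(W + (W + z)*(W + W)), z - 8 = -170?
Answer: 190/84861 ≈ 0.0022390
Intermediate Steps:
z = -162 (z = 8 - 170 = -162)
N(B) = -⅓ (N(B) = 1/(-3) = -⅓)
l(W) = (-⅓ + W)/(W + 2*W*(-162 + W)) (l(W) = (W - ⅓)/(W + (W - 162)*(W + W)) = (-⅓ + W)/(W + (-162 + W)*(2*W)) = (-⅓ + W)/(W + 2*W*(-162 + W)))
-l(-63) = -(-⅓ - 63)/((-63)*(-323 + 2*(-63))) = -(-1)*(-190)/(63*(-323 - 126)*3) = -(-1)*(-190)/(63*(-449)*3) = -(-1)*(-1)*(-190)/(63*449*3) = -1*(-190/84861) = 190/84861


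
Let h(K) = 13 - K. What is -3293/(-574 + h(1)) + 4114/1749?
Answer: 733775/89358 ≈ 8.2116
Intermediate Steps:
-3293/(-574 + h(1)) + 4114/1749 = -3293/(-574 + (13 - 1*1)) + 4114/1749 = -3293/(-574 + (13 - 1)) + 4114*(1/1749) = -3293/(-574 + 12) + 374/159 = -3293/(-562) + 374/159 = -3293*(-1/562) + 374/159 = 3293/562 + 374/159 = 733775/89358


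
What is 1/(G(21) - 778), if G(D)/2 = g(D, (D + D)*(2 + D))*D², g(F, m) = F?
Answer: 1/17744 ≈ 5.6357e-5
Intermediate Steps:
G(D) = 2*D³ (G(D) = 2*(D*D²) = 2*D³)
1/(G(21) - 778) = 1/(2*21³ - 778) = 1/(2*9261 - 778) = 1/(18522 - 778) = 1/17744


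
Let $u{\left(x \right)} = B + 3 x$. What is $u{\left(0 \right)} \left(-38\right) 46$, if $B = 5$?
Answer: $-8740$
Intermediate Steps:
$u{\left(x \right)} = 5 + 3 x$
$u{\left(0 \right)} \left(-38\right) 46 = \left(5 + 3 \cdot 0\right) \left(-38\right) 46 = \left(5 + 0\right) \left(-38\right) 46 = 5 \left(-38\right) 46 = \left(-190\right) 46 = -8740$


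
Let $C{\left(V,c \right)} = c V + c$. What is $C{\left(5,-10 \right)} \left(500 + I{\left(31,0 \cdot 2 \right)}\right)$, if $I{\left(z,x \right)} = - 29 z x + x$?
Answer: $-30000$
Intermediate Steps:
$C{\left(V,c \right)} = c + V c$ ($C{\left(V,c \right)} = V c + c = c + V c$)
$I{\left(z,x \right)} = x - 29 x z$ ($I{\left(z,x \right)} = - 29 x z + x = x - 29 x z$)
$C{\left(5,-10 \right)} \left(500 + I{\left(31,0 \cdot 2 \right)}\right) = - 10 \left(1 + 5\right) \left(500 + 0 \cdot 2 \left(1 - 899\right)\right) = \left(-10\right) 6 \left(500 + 0 \left(1 - 899\right)\right) = - 60 \left(500 + 0 \left(-898\right)\right) = - 60 \left(500 + 0\right) = \left(-60\right) 500 = -30000$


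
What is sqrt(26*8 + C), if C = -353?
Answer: I*sqrt(145) ≈ 12.042*I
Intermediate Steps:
sqrt(26*8 + C) = sqrt(26*8 - 353) = sqrt(208 - 353) = sqrt(-145) = I*sqrt(145)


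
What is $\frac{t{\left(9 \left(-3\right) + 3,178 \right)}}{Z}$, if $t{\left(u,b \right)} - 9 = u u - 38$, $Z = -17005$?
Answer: $- \frac{547}{17005} \approx -0.032167$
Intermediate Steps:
$t{\left(u,b \right)} = -29 + u^{2}$ ($t{\left(u,b \right)} = 9 + \left(u u - 38\right) = 9 + \left(u^{2} - 38\right) = 9 + \left(-38 + u^{2}\right) = -29 + u^{2}$)
$\frac{t{\left(9 \left(-3\right) + 3,178 \right)}}{Z} = \frac{-29 + \left(9 \left(-3\right) + 3\right)^{2}}{-17005} = \left(-29 + \left(-27 + 3\right)^{2}\right) \left(- \frac{1}{17005}\right) = \left(-29 + \left(-24\right)^{2}\right) \left(- \frac{1}{17005}\right) = \left(-29 + 576\right) \left(- \frac{1}{17005}\right) = 547 \left(- \frac{1}{17005}\right) = - \frac{547}{17005}$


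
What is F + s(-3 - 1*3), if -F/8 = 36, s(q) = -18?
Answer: -306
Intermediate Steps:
F = -288 (F = -8*36 = -288)
F + s(-3 - 1*3) = -288 - 18 = -306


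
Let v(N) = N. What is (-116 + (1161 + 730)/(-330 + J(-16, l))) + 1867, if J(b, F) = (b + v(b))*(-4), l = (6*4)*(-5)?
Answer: 351811/202 ≈ 1741.6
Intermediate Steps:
l = -120 (l = 24*(-5) = -120)
J(b, F) = -8*b (J(b, F) = (b + b)*(-4) = (2*b)*(-4) = -8*b)
(-116 + (1161 + 730)/(-330 + J(-16, l))) + 1867 = (-116 + (1161 + 730)/(-330 - 8*(-16))) + 1867 = (-116 + 1891/(-330 + 128)) + 1867 = (-116 + 1891/(-202)) + 1867 = (-116 + 1891*(-1/202)) + 1867 = (-116 - 1891/202) + 1867 = -25323/202 + 1867 = 351811/202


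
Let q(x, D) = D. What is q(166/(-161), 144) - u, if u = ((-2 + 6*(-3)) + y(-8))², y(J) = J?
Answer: -640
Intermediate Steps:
u = 784 (u = ((-2 + 6*(-3)) - 8)² = ((-2 - 18) - 8)² = (-20 - 8)² = (-28)² = 784)
q(166/(-161), 144) - u = 144 - 1*784 = 144 - 784 = -640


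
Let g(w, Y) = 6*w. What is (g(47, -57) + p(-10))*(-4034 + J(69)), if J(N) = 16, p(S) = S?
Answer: -1092896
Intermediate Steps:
(g(47, -57) + p(-10))*(-4034 + J(69)) = (6*47 - 10)*(-4034 + 16) = (282 - 10)*(-4018) = 272*(-4018) = -1092896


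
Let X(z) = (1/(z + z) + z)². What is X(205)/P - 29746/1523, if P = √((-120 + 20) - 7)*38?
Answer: -29746/1523 - 7064570601*I*√107/683494600 ≈ -19.531 - 106.92*I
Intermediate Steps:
P = 38*I*√107 (P = √(-100 - 7)*38 = √(-107)*38 = (I*√107)*38 = 38*I*√107 ≈ 393.08*I)
X(z) = (z + 1/(2*z))² (X(z) = (1/(2*z) + z)² = (z + 1/(2*z))²)
X(205)/P - 29746/1523 = ((¼)*(1 + 2*205²)²/205²)/((38*I*√107)) - 29746/1523 = ((¼)*(1/42025)*(1 + 2*42025)²)*(-I*√107/4066) - 29746*1/1523 = ((¼)*(1/42025)*(1 + 84050)²)*(-I*√107/4066) - 29746/1523 = ((¼)*(1/42025)*84051²)*(-I*√107/4066) - 29746/1523 = ((¼)*(1/42025)*7064570601)*(-I*√107/4066) - 29746/1523 = 7064570601*(-I*√107/4066)/168100 - 29746/1523 = -7064570601*I*√107/683494600 - 29746/1523 = -29746/1523 - 7064570601*I*√107/683494600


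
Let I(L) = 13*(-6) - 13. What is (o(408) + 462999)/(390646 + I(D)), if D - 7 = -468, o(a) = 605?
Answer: 463604/390555 ≈ 1.1870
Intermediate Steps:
D = -461 (D = 7 - 468 = -461)
I(L) = -91 (I(L) = -78 - 13 = -91)
(o(408) + 462999)/(390646 + I(D)) = (605 + 462999)/(390646 - 91) = 463604/390555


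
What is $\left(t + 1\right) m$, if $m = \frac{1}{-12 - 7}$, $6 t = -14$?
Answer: $\frac{4}{57} \approx 0.070175$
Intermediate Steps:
$t = - \frac{7}{3}$ ($t = \frac{1}{6} \left(-14\right) = - \frac{7}{3} \approx -2.3333$)
$m = - \frac{1}{19}$ ($m = \frac{1}{-19} = - \frac{1}{19} \approx -0.052632$)
$\left(t + 1\right) m = \left(- \frac{7}{3} + 1\right) \left(- \frac{1}{19}\right) = \left(- \frac{4}{3}\right) \left(- \frac{1}{19}\right) = \frac{4}{57}$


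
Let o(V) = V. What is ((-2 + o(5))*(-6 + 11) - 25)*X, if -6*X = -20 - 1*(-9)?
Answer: -55/3 ≈ -18.333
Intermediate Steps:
X = 11/6 (X = -(-20 - 1*(-9))/6 = -(-20 + 9)/6 = -⅙*(-11) = 11/6 ≈ 1.8333)
((-2 + o(5))*(-6 + 11) - 25)*X = ((-2 + 5)*(-6 + 11) - 25)*(11/6) = (3*5 - 25)*(11/6) = (15 - 25)*(11/6) = -10*11/6 = -55/3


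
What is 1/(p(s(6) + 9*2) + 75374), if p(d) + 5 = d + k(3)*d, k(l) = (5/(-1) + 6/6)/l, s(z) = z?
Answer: 1/75361 ≈ 1.3269e-5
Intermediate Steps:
k(l) = -4/l (k(l) = (5*(-1) + 6*(1/6))/l = (-5 + 1)/l = -4/l)
p(d) = -5 - d/3 (p(d) = -5 + (d + (-4/3)*d) = -5 + (d + (-4*1/3)*d) = -5 + (d - 4*d/3) = -5 - d/3)
1/(p(s(6) + 9*2) + 75374) = 1/((-5 - (6 + 9*2)/3) + 75374) = 1/((-5 - (6 + 18)/3) + 75374) = 1/((-5 - 1/3*24) + 75374) = 1/((-5 - 8) + 75374) = 1/(-13 + 75374) = 1/75361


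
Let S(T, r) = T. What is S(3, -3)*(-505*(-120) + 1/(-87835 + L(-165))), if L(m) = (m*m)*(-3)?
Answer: 30816917997/169510 ≈ 1.8180e+5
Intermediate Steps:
L(m) = -3*m**2 (L(m) = m**2*(-3) = -3*m**2)
S(3, -3)*(-505*(-120) + 1/(-87835 + L(-165))) = 3*(-505*(-120) + 1/(-87835 - 3*(-165)**2)) = 3*(60600 + 1/(-87835 - 3*27225)) = 3*(60600 + 1/(-87835 - 81675)) = 3*(60600 + 1/(-169510)) = 3*(60600 - 1/169510) = 3*(10272305999/169510) = 30816917997/169510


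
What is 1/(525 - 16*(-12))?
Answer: 1/717 ≈ 0.0013947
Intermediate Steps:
1/(525 - 16*(-12)) = 1/(525 + 192) = 1/717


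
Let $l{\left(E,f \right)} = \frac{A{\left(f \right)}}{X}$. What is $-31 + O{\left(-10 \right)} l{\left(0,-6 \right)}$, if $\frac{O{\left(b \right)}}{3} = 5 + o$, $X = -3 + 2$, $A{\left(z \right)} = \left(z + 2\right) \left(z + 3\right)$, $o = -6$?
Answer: $5$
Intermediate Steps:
$A{\left(z \right)} = \left(2 + z\right) \left(3 + z\right)$
$X = -1$
$l{\left(E,f \right)} = -6 - f^{2} - 5 f$ ($l{\left(E,f \right)} = \frac{6 + f^{2} + 5 f}{-1} = \left(6 + f^{2} + 5 f\right) \left(-1\right) = -6 - f^{2} - 5 f$)
$O{\left(b \right)} = -3$ ($O{\left(b \right)} = 3 \left(5 - 6\right) = 3 \left(-1\right) = -3$)
$-31 + O{\left(-10 \right)} l{\left(0,-6 \right)} = -31 - 3 \left(-6 - \left(-6\right)^{2} - -30\right) = -31 - 3 \left(-6 - 36 + 30\right) = -31 - -36 = -31 + 36 = 5$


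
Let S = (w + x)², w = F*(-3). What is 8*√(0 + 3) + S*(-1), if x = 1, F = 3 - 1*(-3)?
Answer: -289 + 8*√3 ≈ -275.14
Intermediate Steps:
F = 6 (F = 3 + 3 = 6)
w = -18 (w = 6*(-3) = -18)
S = 289 (S = (-18 + 1)² = (-17)² = 289)
8*√(0 + 3) + S*(-1) = 8*√(0 + 3) + 289*(-1) = 8*√3 - 289 = -289 + 8*√3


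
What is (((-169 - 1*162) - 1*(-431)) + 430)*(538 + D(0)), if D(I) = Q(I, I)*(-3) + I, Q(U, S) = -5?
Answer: 293090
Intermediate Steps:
D(I) = 15 + I (D(I) = -5*(-3) + I = 15 + I)
(((-169 - 1*162) - 1*(-431)) + 430)*(538 + D(0)) = (((-169 - 1*162) - 1*(-431)) + 430)*(538 + (15 + 0)) = (((-169 - 162) + 431) + 430)*(538 + 15) = ((-331 + 431) + 430)*553 = (100 + 430)*553 = 530*553 = 293090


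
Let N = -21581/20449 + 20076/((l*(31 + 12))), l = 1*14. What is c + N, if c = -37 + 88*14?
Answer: 1079167748/879307 ≈ 1227.3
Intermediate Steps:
l = 14
c = 1195 (c = -37 + 1232 = 1195)
N = 28395883/879307 (N = -21581/20449 + 20076/((14*(31 + 12))) = -21581*1/20449 + 20076/((14*43)) = -21581/20449 + 20076/602 = -21581/20449 + 20076*(1/602) = -21581/20449 + 1434/43 = 28395883/879307 ≈ 32.293)
c + N = 1195 + 28395883/879307 = 1079167748/879307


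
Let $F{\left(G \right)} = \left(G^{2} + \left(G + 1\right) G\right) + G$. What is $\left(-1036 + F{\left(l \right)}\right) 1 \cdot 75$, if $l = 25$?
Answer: $19800$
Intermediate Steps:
$F{\left(G \right)} = G + G^{2} + G \left(1 + G\right)$ ($F{\left(G \right)} = \left(G^{2} + \left(1 + G\right) G\right) + G = \left(G^{2} + G \left(1 + G\right)\right) + G = G + G^{2} + G \left(1 + G\right)$)
$\left(-1036 + F{\left(l \right)}\right) 1 \cdot 75 = \left(-1036 + 2 \cdot 25 \left(1 + 25\right)\right) 1 \cdot 75 = \left(-1036 + 2 \cdot 25 \cdot 26\right) 75 = \left(-1036 + 1300\right) 75 = 264 \cdot 75 = 19800$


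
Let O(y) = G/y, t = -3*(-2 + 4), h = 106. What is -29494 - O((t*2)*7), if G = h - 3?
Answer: -2477393/84 ≈ -29493.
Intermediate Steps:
t = -6 (t = -3*2 = -6)
G = 103 (G = 106 - 3 = 103)
O(y) = 103/y
-29494 - O((t*2)*7) = -29494 - 103/(-6*2*7) = -29494 - 103/((-12*7)) = -29494 - 103/(-84) = -29494 - 103*(-1)/84 = -29494 - 1*(-103/84) = -29494 + 103/84 = -2477393/84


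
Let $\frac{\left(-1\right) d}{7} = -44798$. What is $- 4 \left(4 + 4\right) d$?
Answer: $-10034752$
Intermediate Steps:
$d = 313586$ ($d = \left(-7\right) \left(-44798\right) = 313586$)
$- 4 \left(4 + 4\right) d = - 4 \left(4 + 4\right) 313586 = \left(-4\right) 8 \cdot 313586 = \left(-32\right) 313586 = -10034752$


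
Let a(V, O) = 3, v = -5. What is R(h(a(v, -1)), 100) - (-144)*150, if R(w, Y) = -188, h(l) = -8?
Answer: 21412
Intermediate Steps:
R(h(a(v, -1)), 100) - (-144)*150 = -188 - (-144)*150 = -188 - 1*(-21600) = -188 + 21600 = 21412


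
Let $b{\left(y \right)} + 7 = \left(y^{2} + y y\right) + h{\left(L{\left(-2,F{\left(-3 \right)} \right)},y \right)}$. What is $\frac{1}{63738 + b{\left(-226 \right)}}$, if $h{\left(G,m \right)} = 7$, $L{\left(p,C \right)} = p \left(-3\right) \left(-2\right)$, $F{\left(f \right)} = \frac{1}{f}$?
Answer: $\frac{1}{165890} \approx 6.0281 \cdot 10^{-6}$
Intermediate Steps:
$L{\left(p,C \right)} = 6 p$ ($L{\left(p,C \right)} = - 3 p \left(-2\right) = 6 p$)
$b{\left(y \right)} = 2 y^{2}$ ($b{\left(y \right)} = -7 + \left(\left(y^{2} + y y\right) + 7\right) = -7 + \left(\left(y^{2} + y^{2}\right) + 7\right) = -7 + \left(2 y^{2} + 7\right) = -7 + \left(7 + 2 y^{2}\right) = 2 y^{2}$)
$\frac{1}{63738 + b{\left(-226 \right)}} = \frac{1}{63738 + 2 \left(-226\right)^{2}} = \frac{1}{63738 + 2 \cdot 51076} = \frac{1}{63738 + 102152} = \frac{1}{165890}$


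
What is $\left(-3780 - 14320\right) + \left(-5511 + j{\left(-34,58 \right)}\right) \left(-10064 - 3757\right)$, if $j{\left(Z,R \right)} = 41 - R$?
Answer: $76384388$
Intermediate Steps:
$\left(-3780 - 14320\right) + \left(-5511 + j{\left(-34,58 \right)}\right) \left(-10064 - 3757\right) = \left(-3780 - 14320\right) + \left(-5511 + \left(41 - 58\right)\right) \left(-10064 - 3757\right) = -18100 + \left(-5511 + \left(41 - 58\right)\right) \left(-13821\right) = -18100 + \left(-5511 - 17\right) \left(-13821\right) = -18100 - -76402488 = -18100 + 76402488 = 76384388$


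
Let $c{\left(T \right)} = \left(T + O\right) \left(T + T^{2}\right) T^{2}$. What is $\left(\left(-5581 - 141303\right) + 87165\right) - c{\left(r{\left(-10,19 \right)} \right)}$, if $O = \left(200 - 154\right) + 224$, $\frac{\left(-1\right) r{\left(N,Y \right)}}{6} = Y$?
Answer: $-26116717351$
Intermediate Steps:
$r{\left(N,Y \right)} = - 6 Y$
$O = 270$ ($O = 46 + 224 = 270$)
$c{\left(T \right)} = T^{2} \left(270 + T\right) \left(T + T^{2}\right)$ ($c{\left(T \right)} = \left(T + 270\right) \left(T + T^{2}\right) T^{2} = \left(270 + T\right) \left(T + T^{2}\right) T^{2} = T^{2} \left(270 + T\right) \left(T + T^{2}\right)$)
$\left(\left(-5581 - 141303\right) + 87165\right) - c{\left(r{\left(-10,19 \right)} \right)} = \left(\left(-5581 - 141303\right) + 87165\right) - \left(\left(-6\right) 19\right)^{3} \left(270 + \left(\left(-6\right) 19\right)^{2} + 271 \left(\left(-6\right) 19\right)\right) = \left(-146884 + 87165\right) - \left(-114\right)^{3} \left(270 + \left(-114\right)^{2} + 271 \left(-114\right)\right) = -59719 - - 1481544 \left(270 + 12996 - 30894\right) = -59719 - \left(-1481544\right) \left(-17628\right) = -59719 - 26116657632 = -26116717351$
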